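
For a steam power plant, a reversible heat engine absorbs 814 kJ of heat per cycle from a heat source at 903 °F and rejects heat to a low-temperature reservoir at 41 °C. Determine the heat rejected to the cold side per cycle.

Q_C ≈ 338 kJ

T_H = 903 °F → (903 − 32) × 5/9 = 483.89 °C = 757.04 K.
T_C = 41 °C → 41 + 273.15 = 314.15 K.
Carnot efficiency: η = 1 − T_C/T_H = 1 − 314.15/757.04 = 0.5850.
For a reversible cycle Q_C/Q_H = T_C/T_H, so Q_C = 814 × 314.15/757.04 = 338 kJ.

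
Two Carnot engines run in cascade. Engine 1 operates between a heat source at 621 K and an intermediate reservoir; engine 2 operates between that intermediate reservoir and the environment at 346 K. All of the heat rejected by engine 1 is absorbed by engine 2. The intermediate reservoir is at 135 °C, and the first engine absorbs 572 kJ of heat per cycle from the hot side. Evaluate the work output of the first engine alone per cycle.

W₁ ≈ 196.1 kJ

T_m = 135 °C → 135 + 273.15 = 408.15 K.
First-stage efficiency η₁ = 1 − T_m/T_H = 1 − 408.15/621.00 = 0.3428.
W₁ = η₁·Q_H = 0.3428 × 572 = 196.1 kJ.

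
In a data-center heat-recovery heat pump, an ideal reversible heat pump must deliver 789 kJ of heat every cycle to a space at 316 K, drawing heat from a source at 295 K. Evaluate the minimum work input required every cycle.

W_in ≈ 52.4 kJ

COP_HP = T_H/(T_H − T_C) = 316.00/21.00 = 15.0476.
W = Q_H/COP_HP = 789/15.0476 = 52.4 kJ.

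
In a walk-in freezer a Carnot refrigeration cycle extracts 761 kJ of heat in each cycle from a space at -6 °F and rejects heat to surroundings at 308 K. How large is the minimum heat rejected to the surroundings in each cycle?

Q_H ≈ 930.0 kJ

T_C = -6 °F → (-6 − 32) × 5/9 = -21.11 °C = 252.04 K.
For a reversible cycle Q_H/Q_C = T_H/T_C, so Q_H = Q_C·T_H/T_C = 761 × 308.00/252.04 = 930.0 kJ.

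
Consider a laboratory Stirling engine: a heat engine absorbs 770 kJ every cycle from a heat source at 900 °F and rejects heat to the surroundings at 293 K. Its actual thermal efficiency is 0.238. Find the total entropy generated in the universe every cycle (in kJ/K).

ΔS_univ ≈ 0.983 kJ/K

T_H = 900 °F → (900 − 32) × 5/9 = 482.22 °C = 755.37 K.
W = η·Q_H = 0.238 × 770 = 183.3 kJ, so Q_C = Q_H − W = 586.7 kJ.
Reservoir entropy changes: ΔS_H = −Q_H/T_H = −770/755.37 = -1.019 kJ/K and ΔS_C = +Q_C/T_C = 586.7/293.00 = 2.003 kJ/K.
ΔS_univ = −Q_H/T_H + Q_C/T_C = 0.983 kJ/K (> 0, since η = 0.238 < η_Carnot = 0.612).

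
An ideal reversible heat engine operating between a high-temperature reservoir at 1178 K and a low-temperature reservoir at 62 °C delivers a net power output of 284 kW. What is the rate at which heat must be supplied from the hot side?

Q̇_H ≈ 397 kW

T_C = 62 °C → 62 + 273.15 = 335.15 K.
Carnot efficiency: η = 1 − T_C/T_H = 1 − 335.15/1178.00 = 0.7155.
Q_H = W/η = 284/0.7155 = 397 kW.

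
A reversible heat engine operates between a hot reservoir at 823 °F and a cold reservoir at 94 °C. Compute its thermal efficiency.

T_H = 823 °F → (823 − 32) × 5/9 = 439.44 °C = 712.59 K.
T_C = 94 °C → 94 + 273.15 = 367.15 K.
For a reversible engine, η = 1 − T_C/T_H = 1 − 367.15/712.59 = 0.4848.

η ≈ 0.4848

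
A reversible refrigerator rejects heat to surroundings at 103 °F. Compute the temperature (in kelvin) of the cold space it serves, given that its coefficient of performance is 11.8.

T_C ≈ 288.2 K

T_H = 103 °F → (103 − 32) × 5/9 = 39.44 °C = 312.59 K.
COP_R = T_C/(T_H − T_C) ⇒ T_C = T_H·COP_R/(1 + COP_R) = 312.59 × 11.8/(1 + 11.8) = 288.2 K.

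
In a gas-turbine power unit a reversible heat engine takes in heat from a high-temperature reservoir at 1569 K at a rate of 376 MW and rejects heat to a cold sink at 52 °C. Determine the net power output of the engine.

T_C = 52 °C → 52 + 273.15 = 325.15 K.
Since the cycle is reversible, η = 1 − T_C/T_H = 1 − 325.15/1569.00 = 0.7928.
W = η·Q_H = 0.7928 × 376 = 298.1 MW.

Ẇ ≈ 298.1 MW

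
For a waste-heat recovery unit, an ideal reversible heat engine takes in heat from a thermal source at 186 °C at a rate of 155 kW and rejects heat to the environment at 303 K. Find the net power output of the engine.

T_H = 186 °C → 186 + 273.15 = 459.15 K.
Carnot efficiency: η = 1 − T_C/T_H = 1 − 303.00/459.15 = 0.3401.
W = η·Q_H = 0.3401 × 155 = 52.7 kW.

Ẇ ≈ 52.7 kW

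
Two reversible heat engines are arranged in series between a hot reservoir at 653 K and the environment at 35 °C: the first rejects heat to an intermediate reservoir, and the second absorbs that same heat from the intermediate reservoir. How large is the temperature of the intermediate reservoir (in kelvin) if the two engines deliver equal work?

T_m ≈ 481 K

T_C = 35 °C → 35 + 273.15 = 308.15 K.
For reversible stages Q_m = Q_H·(T_m/T_H). Setting W₁ = Q_H(1 − T_m/T_H) equal to W₂ = Q_m(1 − T_C/T_m) = Q_H·(T_m − T_C)/T_H gives T_H − T_m = T_m − T_C, so T_m = (T_H + T_C)/2 = (653.00 + 308.15)/2 = 481 K.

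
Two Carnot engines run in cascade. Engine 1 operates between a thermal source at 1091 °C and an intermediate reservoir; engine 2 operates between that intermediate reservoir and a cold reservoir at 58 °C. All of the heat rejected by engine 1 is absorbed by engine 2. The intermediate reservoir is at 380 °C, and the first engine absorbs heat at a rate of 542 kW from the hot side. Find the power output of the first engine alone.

Ẇ₁ ≈ 282.5 kW

T_H = 1091 °C → 1091 + 273.15 = 1364.15 K.
T_C = 58 °C → 58 + 273.15 = 331.15 K.
T_m = 380 °C → 380 + 273.15 = 653.15 K.
First-stage efficiency η₁ = 1 − T_m/T_H = 1 − 653.15/1364.15 = 0.5212.
W₁ = η₁·Q_H = 0.5212 × 542 = 282.5 kW.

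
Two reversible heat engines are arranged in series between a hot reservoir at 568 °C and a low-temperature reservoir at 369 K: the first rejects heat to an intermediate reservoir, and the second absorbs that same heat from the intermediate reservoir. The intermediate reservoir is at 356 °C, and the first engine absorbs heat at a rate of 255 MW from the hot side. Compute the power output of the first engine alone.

T_H = 568 °C → 568 + 273.15 = 841.15 K.
T_m = 356 °C → 356 + 273.15 = 629.15 K.
First-stage efficiency η₁ = 1 − T_m/T_H = 1 − 629.15/841.15 = 0.2520.
W₁ = η₁·Q_H = 0.2520 × 255 = 64.3 MW.

Ẇ₁ ≈ 64.3 MW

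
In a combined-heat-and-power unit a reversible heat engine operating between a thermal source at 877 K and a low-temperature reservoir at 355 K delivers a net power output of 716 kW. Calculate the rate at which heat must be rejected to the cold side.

For a reversible engine, η = 1 − T_C/T_H = 1 − 355.00/877.00 = 0.5952.
Since Q_C/Q_H = T_C/T_H and Q_H = W/η, Q_C = W·T_C/(T_H − T_C) = 716 × 355.00/522.00 = 486.9 kW.

Q̇_C ≈ 486.9 kW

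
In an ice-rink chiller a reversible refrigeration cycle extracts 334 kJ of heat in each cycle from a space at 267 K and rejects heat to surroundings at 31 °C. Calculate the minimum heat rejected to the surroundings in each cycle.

Q_H ≈ 380.5 kJ

T_H = 31 °C → 31 + 273.15 = 304.15 K.
For a reversible cycle Q_H/Q_C = T_H/T_C, so Q_H = Q_C·T_H/T_C = 334 × 304.15/267.00 = 380.5 kJ.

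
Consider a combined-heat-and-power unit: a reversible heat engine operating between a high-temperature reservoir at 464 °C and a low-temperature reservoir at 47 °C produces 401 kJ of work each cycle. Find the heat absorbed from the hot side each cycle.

Q_H ≈ 709 kJ

T_H = 464 °C → 464 + 273.15 = 737.15 K.
T_C = 47 °C → 47 + 273.15 = 320.15 K.
Carnot efficiency: η = 1 − T_C/T_H = 1 − 320.15/737.15 = 0.5657.
Q_H = W/η = 401/0.5657 = 709 kJ.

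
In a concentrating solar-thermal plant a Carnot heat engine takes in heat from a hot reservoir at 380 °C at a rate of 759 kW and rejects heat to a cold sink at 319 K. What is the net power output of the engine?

Ẇ ≈ 388 kW

T_H = 380 °C → 380 + 273.15 = 653.15 K.
For a reversible engine, η = 1 − T_C/T_H = 1 − 319.00/653.15 = 0.5116.
W = η·Q_H = 0.5116 × 759 = 388 kW.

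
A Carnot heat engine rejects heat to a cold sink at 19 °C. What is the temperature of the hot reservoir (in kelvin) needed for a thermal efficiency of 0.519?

T_H ≈ 607 K

T_C = 19 °C → 19 + 273.15 = 292.15 K.
From η = 1 − T_C/T_H, solving for T_H gives T_H = T_C/(1 − η) = 292.15/(1 − 0.519) = 607 K.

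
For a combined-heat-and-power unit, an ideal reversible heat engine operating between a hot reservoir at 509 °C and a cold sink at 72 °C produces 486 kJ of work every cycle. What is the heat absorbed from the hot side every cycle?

T_H = 509 °C → 509 + 273.15 = 782.15 K.
T_C = 72 °C → 72 + 273.15 = 345.15 K.
η_rev = 1 − T_C/T_H = 1 − 345.15/782.15 = 0.5587.
Q_H = W/η = 486/0.5587 = 869.9 kJ.

Q_H ≈ 869.9 kJ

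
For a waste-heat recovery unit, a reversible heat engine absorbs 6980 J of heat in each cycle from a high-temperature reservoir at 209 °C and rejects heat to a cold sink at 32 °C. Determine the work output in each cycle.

T_H = 209 °C → 209 + 273.15 = 482.15 K.
T_C = 32 °C → 32 + 273.15 = 305.15 K.
Carnot efficiency: η = 1 − T_C/T_H = 1 − 305.15/482.15 = 0.3671.
W = η·Q_H = 0.3671 × 6980 = 2562 J.

W ≈ 2562 J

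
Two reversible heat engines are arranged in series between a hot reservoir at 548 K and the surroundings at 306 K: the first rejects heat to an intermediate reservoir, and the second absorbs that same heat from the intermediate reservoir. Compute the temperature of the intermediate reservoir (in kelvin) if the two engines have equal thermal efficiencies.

T_m ≈ 409.5 K

Equal efficiencies require 1 − T_m/T_H = 1 − T_C/T_m, i.e. T_m/T_H = T_C/T_m, so T_m = √(T_H·T_C) = √(548.00 × 306.00) = 409.5 K.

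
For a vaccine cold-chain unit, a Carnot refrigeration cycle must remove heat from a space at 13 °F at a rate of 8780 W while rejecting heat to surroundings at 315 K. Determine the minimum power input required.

T_C = 13 °F → (13 − 32) × 5/9 = -10.56 °C = 262.59 K.
The reversible coefficient of performance is COP_R = T_C/(T_H − T_C) = 262.59/52.41 = 5.0108.
W = Q_C/COP_R = 8780/5.0108 = 1750 W.

Ẇ_in ≈ 1750 W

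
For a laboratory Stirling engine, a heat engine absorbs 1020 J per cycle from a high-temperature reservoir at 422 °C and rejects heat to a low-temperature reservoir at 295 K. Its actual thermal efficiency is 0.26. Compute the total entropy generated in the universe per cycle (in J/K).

ΔS_univ ≈ 1.091 J/K

T_H = 422 °C → 422 + 273.15 = 695.15 K.
W = η·Q_H = 0.26 × 1020 = 265.2 J, so Q_C = Q_H − W = 754.8 J.
Reservoir entropy changes: ΔS_H = −Q_H/T_H = −1020/695.15 = -1.467 J/K and ΔS_C = +Q_C/T_C = 754.8/295.00 = 2.559 J/K.
ΔS_univ = −Q_H/T_H + Q_C/T_C = 1.091 J/K (> 0, since η = 0.26 < η_Carnot = 0.576).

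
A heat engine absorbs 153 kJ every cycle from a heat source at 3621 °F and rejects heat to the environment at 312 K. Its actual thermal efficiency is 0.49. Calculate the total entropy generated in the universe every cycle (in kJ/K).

ΔS_univ ≈ 0.183 kJ/K

T_H = 3621 °F → (3621 − 32) × 5/9 = 1993.89 °C = 2267.04 K.
W = η·Q_H = 0.49 × 153 = 74.97 kJ, so Q_C = Q_H − W = 78.03 kJ.
Reservoir entropy changes: ΔS_H = −Q_H/T_H = −153/2267.04 = -0.06749 kJ/K and ΔS_C = +Q_C/T_C = 78.03/312.00 = 0.2501 kJ/K.
ΔS_univ = −Q_H/T_H + Q_C/T_C = 0.183 kJ/K (> 0, since η = 0.49 < η_Carnot = 0.862).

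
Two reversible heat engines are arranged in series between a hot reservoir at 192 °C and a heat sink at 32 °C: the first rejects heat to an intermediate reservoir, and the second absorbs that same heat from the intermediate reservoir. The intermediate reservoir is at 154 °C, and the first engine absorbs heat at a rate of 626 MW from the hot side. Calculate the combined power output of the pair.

T_H = 192 °C → 192 + 273.15 = 465.15 K.
T_C = 32 °C → 32 + 273.15 = 305.15 K.
Two reversible stages in series are equivalent to a single Carnot engine between T_H and T_C, so η_total = 1 − T_C/T_H = 1 − 305.15/465.15 = 0.3440.
W_total = η_total · Q_H = 0.3440 × 626 = 215.3 MW.

Ẇ_total ≈ 215.3 MW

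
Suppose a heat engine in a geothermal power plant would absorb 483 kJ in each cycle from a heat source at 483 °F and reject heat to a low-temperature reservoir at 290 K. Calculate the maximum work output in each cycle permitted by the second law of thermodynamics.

W_max ≈ 216 kJ

T_H = 483 °F → (483 − 32) × 5/9 = 250.56 °C = 523.71 K.
The second-law ceiling is the Carnot efficiency, η_max = 1 − T_C/T_H = 1 − 290.00/523.71 = 0.4463.
W_max = η_max · Q_H = 0.4463 × 483 = 216 kJ.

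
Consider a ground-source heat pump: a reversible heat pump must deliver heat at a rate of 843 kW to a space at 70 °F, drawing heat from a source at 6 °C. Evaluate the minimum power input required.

Ẇ_in ≈ 43.3 kW

T_H = 70 °F → (70 − 32) × 5/9 = 21.11 °C = 294.26 K.
T_C = 6 °C → 6 + 273.15 = 279.15 K.
Reversible heating COP: COP_HP = T_H/(T_H − T_C) = 294.26/15.11 = 19.4732.
W = Q_H/COP_HP = 843/19.4732 = 43.3 kW.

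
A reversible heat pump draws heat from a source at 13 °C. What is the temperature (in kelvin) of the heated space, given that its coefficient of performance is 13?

T_H ≈ 310 K

T_C = 13 °C → 13 + 273.15 = 286.15 K.
COP_HP = T_H/(T_H − T_C) ⇒ T_H = T_C·COP_HP/(COP_HP − 1) = 286.15 × 13/(13 − 1) = 310 K.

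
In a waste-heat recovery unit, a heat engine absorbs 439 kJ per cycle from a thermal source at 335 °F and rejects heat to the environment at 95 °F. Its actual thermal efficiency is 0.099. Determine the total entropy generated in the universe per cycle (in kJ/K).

T_H = 335 °F → (335 − 32) × 5/9 = 168.33 °C = 441.48 K.
T_C = 95 °F → (95 − 32) × 5/9 = 35.00 °C = 308.15 K.
W = η·Q_H = 0.099 × 439 = 43.46 kJ, so Q_C = Q_H − W = 395.5 kJ.
Reservoir entropy changes: ΔS_H = −Q_H/T_H = −439/441.48 = -0.9944 kJ/K and ΔS_C = +Q_C/T_C = 395.5/308.15 = 1.284 kJ/K.
ΔS_univ = −Q_H/T_H + Q_C/T_C = 0.2892 kJ/K (> 0, since η = 0.099 < η_Carnot = 0.302).

ΔS_univ ≈ 0.2892 kJ/K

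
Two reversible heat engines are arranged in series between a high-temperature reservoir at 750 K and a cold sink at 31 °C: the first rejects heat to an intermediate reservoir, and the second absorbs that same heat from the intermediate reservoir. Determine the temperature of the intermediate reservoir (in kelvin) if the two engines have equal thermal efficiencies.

T_m ≈ 478 K

T_C = 31 °C → 31 + 273.15 = 304.15 K.
Equal efficiencies require 1 − T_m/T_H = 1 − T_C/T_m, i.e. T_m/T_H = T_C/T_m, so T_m = √(T_H·T_C) = √(750.00 × 304.15) = 478 K.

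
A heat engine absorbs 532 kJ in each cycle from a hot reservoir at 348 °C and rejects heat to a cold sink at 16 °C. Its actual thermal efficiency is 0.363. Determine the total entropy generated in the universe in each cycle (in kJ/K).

ΔS_univ ≈ 0.316 kJ/K

T_H = 348 °C → 348 + 273.15 = 621.15 K.
T_C = 16 °C → 16 + 273.15 = 289.15 K.
W = η·Q_H = 0.363 × 532 = 193.1 kJ, so Q_C = Q_H − W = 338.9 kJ.
Reservoir entropy changes: ΔS_H = −Q_H/T_H = −532/621.15 = -0.8565 kJ/K and ΔS_C = +Q_C/T_C = 338.9/289.15 = 1.172 kJ/K.
ΔS_univ = −Q_H/T_H + Q_C/T_C = 0.316 kJ/K (> 0, since η = 0.363 < η_Carnot = 0.534).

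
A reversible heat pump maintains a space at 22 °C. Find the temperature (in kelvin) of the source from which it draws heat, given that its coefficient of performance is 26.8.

T_H = 22 °C → 22 + 273.15 = 295.15 K.
COP_HP = T_H/(T_H − T_C) ⇒ T_C = T_H·(COP_HP − 1)/COP_HP = 295.15 × (26.8 − 1)/26.8 = 284 K.

T_C ≈ 284 K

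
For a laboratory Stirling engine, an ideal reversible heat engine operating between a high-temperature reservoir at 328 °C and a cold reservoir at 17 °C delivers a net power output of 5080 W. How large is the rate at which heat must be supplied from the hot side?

Q̇_H ≈ 9819 W

T_H = 328 °C → 328 + 273.15 = 601.15 K.
T_C = 17 °C → 17 + 273.15 = 290.15 K.
η_rev = 1 − T_C/T_H = 1 − 290.15/601.15 = 0.5173.
Q_H = W/η = 5080/0.5173 = 9819 W.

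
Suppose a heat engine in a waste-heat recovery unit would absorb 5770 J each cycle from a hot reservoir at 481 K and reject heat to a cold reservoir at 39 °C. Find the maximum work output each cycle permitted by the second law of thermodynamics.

W_max ≈ 2030 J

T_C = 39 °C → 39 + 273.15 = 312.15 K.
The second-law ceiling is the Carnot efficiency, η_max = 1 − T_C/T_H = 1 − 312.15/481.00 = 0.3510.
W_max = η_max · Q_H = 0.3510 × 5770 = 2030 J.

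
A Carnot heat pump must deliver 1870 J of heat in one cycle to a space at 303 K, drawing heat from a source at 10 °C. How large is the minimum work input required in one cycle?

W_in ≈ 123 J

T_C = 10 °C → 10 + 273.15 = 283.15 K.
Reversible heating COP: COP_HP = T_H/(T_H − T_C) = 303.00/19.85 = 15.2645.
W = Q_H/COP_HP = 1870/15.2645 = 123 J.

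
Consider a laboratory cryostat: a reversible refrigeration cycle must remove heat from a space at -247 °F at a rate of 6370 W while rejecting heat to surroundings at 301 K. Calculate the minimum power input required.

Ẇ_in ≈ 9858 W

T_C = -247 °F → (-247 − 32) × 5/9 = -155.00 °C = 118.15 K.
For a reversible refrigerator, COP_R = T_C/(T_H − T_C) = 118.15/182.85 = 0.6462.
W = Q_C/COP_R = 6370/0.6462 = 9858 W.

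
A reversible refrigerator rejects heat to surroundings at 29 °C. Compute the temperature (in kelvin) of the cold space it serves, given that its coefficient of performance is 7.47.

T_H = 29 °C → 29 + 273.15 = 302.15 K.
COP_R = T_C/(T_H − T_C) ⇒ T_C = T_H·COP_R/(1 + COP_R) = 302.15 × 7.47/(1 + 7.47) = 266 K.

T_C ≈ 266 K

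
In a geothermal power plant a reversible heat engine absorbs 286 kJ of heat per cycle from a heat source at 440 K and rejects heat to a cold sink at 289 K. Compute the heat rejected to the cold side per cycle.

Q_C ≈ 188 kJ

For a reversible engine, η = 1 − T_C/T_H = 1 − 289.00/440.00 = 0.3432.
For a reversible cycle Q_C/Q_H = T_C/T_H, so Q_C = 286 × 289.00/440.00 = 188 kJ.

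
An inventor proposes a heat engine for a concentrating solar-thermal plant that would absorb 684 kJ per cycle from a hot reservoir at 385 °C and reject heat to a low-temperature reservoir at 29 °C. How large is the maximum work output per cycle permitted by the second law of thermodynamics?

W_max ≈ 370.0 kJ

T_H = 385 °C → 385 + 273.15 = 658.15 K.
T_C = 29 °C → 29 + 273.15 = 302.15 K.
No engine can exceed the Carnot limit: η_max = 1 − T_C/T_H = 1 − 302.15/658.15 = 0.5409.
W_max = η_max · Q_H = 0.5409 × 684 = 370.0 kJ.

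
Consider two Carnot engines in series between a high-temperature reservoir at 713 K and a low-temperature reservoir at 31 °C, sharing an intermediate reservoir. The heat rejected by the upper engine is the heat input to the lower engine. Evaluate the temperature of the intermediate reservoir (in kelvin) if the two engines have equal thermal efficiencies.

T_C = 31 °C → 31 + 273.15 = 304.15 K.
Equal efficiencies require 1 − T_m/T_H = 1 − T_C/T_m, i.e. T_m/T_H = T_C/T_m, so T_m = √(T_H·T_C) = √(713.00 × 304.15) = 465.7 K.

T_m ≈ 465.7 K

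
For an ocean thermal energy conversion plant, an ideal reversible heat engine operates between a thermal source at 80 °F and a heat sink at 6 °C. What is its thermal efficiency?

T_H = 80 °F → (80 − 32) × 5/9 = 26.67 °C = 299.82 K.
T_C = 6 °C → 6 + 273.15 = 279.15 K.
η_rev = 1 − T_C/T_H = 1 − 279.15/299.82 = 0.06893.

η ≈ 0.06893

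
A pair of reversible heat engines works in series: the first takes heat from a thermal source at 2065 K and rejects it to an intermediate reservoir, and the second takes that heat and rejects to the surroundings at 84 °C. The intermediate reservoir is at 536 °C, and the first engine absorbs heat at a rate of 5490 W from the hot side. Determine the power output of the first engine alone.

T_C = 84 °C → 84 + 273.15 = 357.15 K.
T_m = 536 °C → 536 + 273.15 = 809.15 K.
First-stage efficiency η₁ = 1 − T_m/T_H = 1 − 809.15/2065.00 = 0.6082.
W₁ = η₁·Q_H = 0.6082 × 5490 = 3340 W.

Ẇ₁ ≈ 3340 W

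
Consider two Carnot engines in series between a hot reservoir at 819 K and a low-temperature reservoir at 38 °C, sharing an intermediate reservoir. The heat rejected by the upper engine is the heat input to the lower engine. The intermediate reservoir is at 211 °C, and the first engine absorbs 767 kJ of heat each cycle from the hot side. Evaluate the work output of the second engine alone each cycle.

W₂ ≈ 162 kJ

T_C = 38 °C → 38 + 273.15 = 311.15 K.
T_m = 211 °C → 211 + 273.15 = 484.15 K.
Heat entering the second stage: Q_m = Q_H·(T_m/T_H) = 767 × 484.15/819.00 = 453 kJ.
Second-stage efficiency η₂ = 1 − T_C/T_m = 1 − 311.15/484.15 = 0.3573, so W₂ = η₂·Q_m = 162 kJ.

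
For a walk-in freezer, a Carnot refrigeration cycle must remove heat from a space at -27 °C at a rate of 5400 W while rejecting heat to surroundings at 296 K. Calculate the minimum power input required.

T_C = -27 °C → -27 + 273.15 = 246.15 K.
The reversible coefficient of performance is COP_R = T_C/(T_H − T_C) = 246.15/49.85 = 4.9378.
W = Q_C/COP_R = 5400/4.9378 = 1090 W.

Ẇ_in ≈ 1090 W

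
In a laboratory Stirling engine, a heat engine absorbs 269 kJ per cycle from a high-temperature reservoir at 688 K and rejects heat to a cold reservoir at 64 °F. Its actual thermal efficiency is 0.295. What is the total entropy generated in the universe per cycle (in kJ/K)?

T_C = 64 °F → (64 − 32) × 5/9 = 17.78 °C = 290.93 K.
W = η·Q_H = 0.295 × 269 = 79.35 kJ, so Q_C = Q_H − W = 189.6 kJ.
The hot reservoir loses entropy Q_H/T_H = 269/688.00 = 0.3910 kJ/K; the cold reservoir gains Q_C/T_C = 189.6/290.93 = 0.6519 kJ/K.
ΔS_univ = −Q_H/T_H + Q_C/T_C = 0.2609 kJ/K (> 0, since η = 0.295 < η_Carnot = 0.577).

ΔS_univ ≈ 0.2609 kJ/K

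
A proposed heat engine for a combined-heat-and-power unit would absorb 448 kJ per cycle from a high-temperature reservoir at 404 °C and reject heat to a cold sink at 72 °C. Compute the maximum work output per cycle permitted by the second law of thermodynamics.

W_max ≈ 219.7 kJ

T_H = 404 °C → 404 + 273.15 = 677.15 K.
T_C = 72 °C → 72 + 273.15 = 345.15 K.
By the Carnot theorem, η_max = 1 − T_C/T_H = 1 − 345.15/677.15 = 0.4903.
W_max = η_max · Q_H = 0.4903 × 448 = 219.7 kJ.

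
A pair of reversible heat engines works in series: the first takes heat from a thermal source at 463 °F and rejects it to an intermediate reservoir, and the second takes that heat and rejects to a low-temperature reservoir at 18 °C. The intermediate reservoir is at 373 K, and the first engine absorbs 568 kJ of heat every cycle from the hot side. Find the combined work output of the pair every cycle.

W_total ≈ 245 kJ

T_H = 463 °F → (463 − 32) × 5/9 = 239.44 °C = 512.59 K.
T_C = 18 °C → 18 + 273.15 = 291.15 K.
Two reversible stages in series are equivalent to a single Carnot engine between T_H and T_C, so η_total = 1 − T_C/T_H = 1 − 291.15/512.59 = 0.4320.
W_total = η_total · Q_H = 0.4320 × 568 = 245 kJ.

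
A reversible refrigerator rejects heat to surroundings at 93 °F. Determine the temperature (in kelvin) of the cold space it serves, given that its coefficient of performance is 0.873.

T_H = 93 °F → (93 − 32) × 5/9 = 33.89 °C = 307.04 K.
COP_R = T_C/(T_H − T_C) ⇒ T_C = T_H·COP_R/(1 + COP_R) = 307.04 × 0.873/(1 + 0.873) = 143 K.

T_C ≈ 143 K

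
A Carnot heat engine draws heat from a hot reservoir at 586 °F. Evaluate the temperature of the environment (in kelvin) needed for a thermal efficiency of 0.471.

T_H = 586 °F → (586 − 32) × 5/9 = 307.78 °C = 580.93 K.
From η = 1 − T_C/T_H, T_C = T_H·(1 − η) = 580.93 × (1 − 0.471) = 307 K.

T_C ≈ 307 K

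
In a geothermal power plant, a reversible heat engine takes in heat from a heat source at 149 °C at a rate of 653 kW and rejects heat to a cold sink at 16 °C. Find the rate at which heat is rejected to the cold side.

Q̇_C ≈ 447 kW

T_H = 149 °C → 149 + 273.15 = 422.15 K.
T_C = 16 °C → 16 + 273.15 = 289.15 K.
Carnot efficiency: η = 1 − T_C/T_H = 1 − 289.15/422.15 = 0.3151.
For a reversible cycle Q_C/Q_H = T_C/T_H, so Q_C = 653 × 289.15/422.15 = 447 kW.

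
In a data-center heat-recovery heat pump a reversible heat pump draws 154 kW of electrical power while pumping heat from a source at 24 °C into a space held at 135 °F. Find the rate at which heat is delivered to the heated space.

T_H = 135 °F → (135 − 32) × 5/9 = 57.22 °C = 330.37 K.
T_C = 24 °C → 24 + 273.15 = 297.15 K.
Reversible heating COP: COP_HP = T_H/(T_H − T_C) = 330.37/33.22 = 9.9443.
Q_H = COP_HP · W = 9.9443 × 154 = 1530 kW.

Q̇_H ≈ 1530 kW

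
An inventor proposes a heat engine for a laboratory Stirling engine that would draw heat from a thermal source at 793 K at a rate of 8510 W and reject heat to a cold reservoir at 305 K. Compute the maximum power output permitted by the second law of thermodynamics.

No engine can exceed the Carnot limit: η_max = 1 − T_C/T_H = 1 − 305.00/793.00 = 0.6154.
W_max = η_max · Q_H = 0.6154 × 8510 = 5237 W.

Ẇ_max ≈ 5237 W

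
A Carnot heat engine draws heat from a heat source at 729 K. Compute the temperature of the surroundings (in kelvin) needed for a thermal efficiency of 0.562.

From η = 1 − T_C/T_H, T_C = T_H·(1 − η) = 729.00 × (1 − 0.562) = 319 K.

T_C ≈ 319 K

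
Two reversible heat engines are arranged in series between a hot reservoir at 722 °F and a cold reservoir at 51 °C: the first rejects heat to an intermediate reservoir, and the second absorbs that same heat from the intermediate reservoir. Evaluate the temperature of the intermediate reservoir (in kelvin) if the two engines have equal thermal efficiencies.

T_H = 722 °F → (722 − 32) × 5/9 = 383.33 °C = 656.48 K.
T_C = 51 °C → 51 + 273.15 = 324.15 K.
Equal efficiencies require 1 − T_m/T_H = 1 − T_C/T_m, i.e. T_m/T_H = T_C/T_m, so T_m = √(T_H·T_C) = √(656.48 × 324.15) = 461 K.

T_m ≈ 461 K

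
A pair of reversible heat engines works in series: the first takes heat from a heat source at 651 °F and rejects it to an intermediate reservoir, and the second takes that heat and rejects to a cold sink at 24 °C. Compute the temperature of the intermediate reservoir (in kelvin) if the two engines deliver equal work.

T_H = 651 °F → (651 − 32) × 5/9 = 343.89 °C = 617.04 K.
T_C = 24 °C → 24 + 273.15 = 297.15 K.
For reversible stages Q_m = Q_H·(T_m/T_H). Setting W₁ = Q_H(1 − T_m/T_H) equal to W₂ = Q_m(1 − T_C/T_m) = Q_H·(T_m − T_C)/T_H gives T_H − T_m = T_m − T_C, so T_m = (T_H + T_C)/2 = (617.04 + 297.15)/2 = 457 K.

T_m ≈ 457 K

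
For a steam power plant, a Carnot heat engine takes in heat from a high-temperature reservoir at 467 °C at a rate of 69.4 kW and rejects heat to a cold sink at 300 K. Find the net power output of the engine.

Ẇ ≈ 41.27 kW

T_H = 467 °C → 467 + 273.15 = 740.15 K.
The Carnot efficiency is η = 1 − T_C/T_H = 1 − 300.00/740.15 = 0.5947.
W = η·Q_H = 0.5947 × 69.4 = 41.27 kW.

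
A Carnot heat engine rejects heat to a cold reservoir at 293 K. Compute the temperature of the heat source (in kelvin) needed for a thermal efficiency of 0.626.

T_H ≈ 783.4 K

From η = 1 − T_C/T_H, solving for T_H gives T_H = T_C/(1 − η) = 293.00/(1 − 0.626) = 783.4 K.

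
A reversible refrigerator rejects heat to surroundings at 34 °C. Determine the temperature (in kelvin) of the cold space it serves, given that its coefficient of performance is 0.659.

T_C ≈ 122 K

T_H = 34 °C → 34 + 273.15 = 307.15 K.
COP_R = T_C/(T_H − T_C) ⇒ T_C = T_H·COP_R/(1 + COP_R) = 307.15 × 0.659/(1 + 0.659) = 122 K.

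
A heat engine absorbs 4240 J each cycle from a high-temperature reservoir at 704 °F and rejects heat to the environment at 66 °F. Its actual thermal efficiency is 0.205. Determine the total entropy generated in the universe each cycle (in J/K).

ΔS_univ ≈ 4.98 J/K

T_H = 704 °F → (704 − 32) × 5/9 = 373.33 °C = 646.48 K.
T_C = 66 °F → (66 − 32) × 5/9 = 18.89 °C = 292.04 K.
W = η·Q_H = 0.205 × 4240 = 869.2 J, so Q_C = Q_H − W = 3371 J.
Reservoir entropy changes: ΔS_H = −Q_H/T_H = −4240/646.48 = -6.559 J/K and ΔS_C = +Q_C/T_C = 3371/292.04 = 11.54 J/K.
ΔS_univ = −Q_H/T_H + Q_C/T_C = 4.98 J/K (> 0, since η = 0.205 < η_Carnot = 0.548).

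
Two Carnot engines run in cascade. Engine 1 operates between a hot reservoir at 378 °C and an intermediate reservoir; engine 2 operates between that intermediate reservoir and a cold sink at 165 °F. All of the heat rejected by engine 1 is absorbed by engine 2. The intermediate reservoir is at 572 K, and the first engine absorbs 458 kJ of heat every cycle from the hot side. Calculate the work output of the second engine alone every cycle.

T_H = 378 °C → 378 + 273.15 = 651.15 K.
T_C = 165 °F → (165 − 32) × 5/9 = 73.89 °C = 347.04 K.
Heat entering the second stage: Q_m = Q_H·(T_m/T_H) = 458 × 572.00/651.15 = 402.3 kJ.
Second-stage efficiency η₂ = 1 − T_C/T_m = 1 − 347.04/572.00 = 0.3933, so W₂ = η₂·Q_m = 158.2 kJ.

W₂ ≈ 158.2 kJ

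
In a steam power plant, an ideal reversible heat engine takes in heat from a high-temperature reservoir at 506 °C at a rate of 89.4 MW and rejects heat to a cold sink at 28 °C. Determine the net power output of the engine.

T_H = 506 °C → 506 + 273.15 = 779.15 K.
T_C = 28 °C → 28 + 273.15 = 301.15 K.
The Carnot efficiency is η = 1 − T_C/T_H = 1 − 301.15/779.15 = 0.6135.
W = η·Q_H = 0.6135 × 89.4 = 54.8 MW.

Ẇ ≈ 54.8 MW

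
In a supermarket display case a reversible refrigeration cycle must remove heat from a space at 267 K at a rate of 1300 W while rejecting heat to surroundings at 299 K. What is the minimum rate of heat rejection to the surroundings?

For a reversible cycle Q_H/Q_C = T_H/T_C, so Q_H = Q_C·T_H/T_C = 1300 × 299.00/267.00 = 1460 W.

Q̇_H ≈ 1460 W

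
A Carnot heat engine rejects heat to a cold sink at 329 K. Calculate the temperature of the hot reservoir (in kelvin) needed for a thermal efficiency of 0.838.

T_H ≈ 2030 K

From η = 1 − T_C/T_H, solving for T_H gives T_H = T_C/(1 − η) = 329.00/(1 − 0.838) = 2030 K.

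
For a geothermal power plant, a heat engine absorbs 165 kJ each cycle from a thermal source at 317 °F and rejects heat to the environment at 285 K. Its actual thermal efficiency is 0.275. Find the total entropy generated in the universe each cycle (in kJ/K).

T_H = 317 °F → (317 − 32) × 5/9 = 158.33 °C = 431.48 K.
W = η·Q_H = 0.275 × 165 = 45.38 kJ, so Q_C = Q_H − W = 119.6 kJ.
The hot reservoir loses entropy Q_H/T_H = 165/431.48 = 0.3824 kJ/K; the cold reservoir gains Q_C/T_C = 119.6/285.00 = 0.4197 kJ/K.
ΔS_univ = −Q_H/T_H + Q_C/T_C = 0.03734 kJ/K (> 0, since η = 0.275 < η_Carnot = 0.339).

ΔS_univ ≈ 0.03734 kJ/K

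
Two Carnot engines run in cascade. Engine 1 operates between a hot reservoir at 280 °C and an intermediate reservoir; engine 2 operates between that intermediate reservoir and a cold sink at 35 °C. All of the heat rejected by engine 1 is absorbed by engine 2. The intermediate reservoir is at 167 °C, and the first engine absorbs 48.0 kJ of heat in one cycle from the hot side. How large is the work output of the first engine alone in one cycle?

W₁ ≈ 9.81 kJ

T_H = 280 °C → 280 + 273.15 = 553.15 K.
T_C = 35 °C → 35 + 273.15 = 308.15 K.
T_m = 167 °C → 167 + 273.15 = 440.15 K.
First-stage efficiency η₁ = 1 − T_m/T_H = 1 − 440.15/553.15 = 0.2043.
W₁ = η₁·Q_H = 0.2043 × 48.0 = 9.81 kJ.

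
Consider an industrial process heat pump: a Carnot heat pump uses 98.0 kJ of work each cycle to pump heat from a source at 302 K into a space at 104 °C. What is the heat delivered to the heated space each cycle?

T_H = 104 °C → 104 + 273.15 = 377.15 K.
The Carnot heat-pump COP is COP_HP = T_H/(T_H − T_C) = 377.15/75.15 = 5.0186.
Q_H = COP_HP · W = 5.0186 × 98.0 = 492 kJ.

Q_H ≈ 492 kJ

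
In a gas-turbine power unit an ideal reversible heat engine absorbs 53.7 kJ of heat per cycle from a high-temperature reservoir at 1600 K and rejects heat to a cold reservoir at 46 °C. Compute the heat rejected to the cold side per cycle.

Q_C ≈ 10.7 kJ

T_C = 46 °C → 46 + 273.15 = 319.15 K.
For a reversible engine, η = 1 − T_C/T_H = 1 − 319.15/1600.00 = 0.8005.
For a reversible cycle Q_C/Q_H = T_C/T_H, so Q_C = 53.7 × 319.15/1600.00 = 10.7 kJ.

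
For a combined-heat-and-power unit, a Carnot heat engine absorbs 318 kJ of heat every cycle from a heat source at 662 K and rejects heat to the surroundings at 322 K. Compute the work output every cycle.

W ≈ 163.3 kJ

Since the cycle is reversible, η = 1 − T_C/T_H = 1 − 322.00/662.00 = 0.5136.
W = η·Q_H = 0.5136 × 318 = 163.3 kJ.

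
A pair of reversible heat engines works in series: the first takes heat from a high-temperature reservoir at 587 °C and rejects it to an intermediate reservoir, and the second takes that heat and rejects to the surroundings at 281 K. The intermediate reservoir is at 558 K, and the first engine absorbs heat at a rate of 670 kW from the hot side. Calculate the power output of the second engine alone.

T_H = 587 °C → 587 + 273.15 = 860.15 K.
Heat entering the second stage: Q_m = Q_H·(T_m/T_H) = 670 × 558.00/860.15 = 435 kW.
Second-stage efficiency η₂ = 1 − T_C/T_m = 1 − 281.00/558.00 = 0.4964, so W₂ = η₂·Q_m = 216 kW.

Ẇ₂ ≈ 216 kW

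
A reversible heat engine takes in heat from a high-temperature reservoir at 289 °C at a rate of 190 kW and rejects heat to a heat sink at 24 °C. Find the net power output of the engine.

Ẇ ≈ 89.57 kW

T_H = 289 °C → 289 + 273.15 = 562.15 K.
T_C = 24 °C → 24 + 273.15 = 297.15 K.
η_rev = 1 − T_C/T_H = 1 − 297.15/562.15 = 0.4714.
W = η·Q_H = 0.4714 × 190 = 89.57 kW.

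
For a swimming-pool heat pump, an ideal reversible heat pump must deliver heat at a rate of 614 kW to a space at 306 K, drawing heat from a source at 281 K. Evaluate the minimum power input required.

Reversible heating COP: COP_HP = T_H/(T_H − T_C) = 306.00/25.00 = 12.2400.
W = Q_H/COP_HP = 614/12.2400 = 50.2 kW.

Ẇ_in ≈ 50.2 kW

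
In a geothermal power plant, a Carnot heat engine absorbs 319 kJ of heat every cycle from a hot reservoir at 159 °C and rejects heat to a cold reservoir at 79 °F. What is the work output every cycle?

W ≈ 98.09 kJ

T_H = 159 °C → 159 + 273.15 = 432.15 K.
T_C = 79 °F → (79 − 32) × 5/9 = 26.11 °C = 299.26 K.
η_rev = 1 − T_C/T_H = 1 − 299.26/432.15 = 0.3075.
W = η·Q_H = 0.3075 × 319 = 98.09 kJ.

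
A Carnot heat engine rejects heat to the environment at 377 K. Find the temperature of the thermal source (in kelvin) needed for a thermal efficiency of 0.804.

From η = 1 − T_C/T_H, solving for T_H gives T_H = T_C/(1 − η) = 377.00/(1 − 0.804) = 1923 K.

T_H ≈ 1923 K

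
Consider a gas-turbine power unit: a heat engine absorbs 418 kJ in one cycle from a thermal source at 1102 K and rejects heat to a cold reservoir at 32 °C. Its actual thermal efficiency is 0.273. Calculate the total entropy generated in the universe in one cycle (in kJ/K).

ΔS_univ ≈ 0.617 kJ/K

T_C = 32 °C → 32 + 273.15 = 305.15 K.
W = η·Q_H = 0.273 × 418 = 114.1 kJ, so Q_C = Q_H − W = 303.9 kJ.
The hot reservoir loses entropy Q_H/T_H = 418/1102.00 = 0.3793 kJ/K; the cold reservoir gains Q_C/T_C = 303.9/305.15 = 0.9959 kJ/K.
ΔS_univ = −Q_H/T_H + Q_C/T_C = 0.617 kJ/K (> 0, since η = 0.273 < η_Carnot = 0.723).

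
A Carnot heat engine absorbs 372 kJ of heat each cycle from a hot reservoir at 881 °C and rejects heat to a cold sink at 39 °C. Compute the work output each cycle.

W ≈ 271 kJ

T_H = 881 °C → 881 + 273.15 = 1154.15 K.
T_C = 39 °C → 39 + 273.15 = 312.15 K.
Carnot efficiency: η = 1 − T_C/T_H = 1 − 312.15/1154.15 = 0.7295.
W = η·Q_H = 0.7295 × 372 = 271 kJ.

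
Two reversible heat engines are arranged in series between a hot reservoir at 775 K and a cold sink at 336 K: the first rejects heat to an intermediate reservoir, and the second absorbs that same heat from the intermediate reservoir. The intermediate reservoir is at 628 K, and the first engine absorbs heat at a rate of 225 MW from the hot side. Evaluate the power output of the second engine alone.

Ẇ₂ ≈ 84.8 MW

Heat entering the second stage: Q_m = Q_H·(T_m/T_H) = 225 × 628.00/775.00 = 182 MW.
Second-stage efficiency η₂ = 1 − T_C/T_m = 1 − 336.00/628.00 = 0.4650, so W₂ = η₂·Q_m = 84.8 MW.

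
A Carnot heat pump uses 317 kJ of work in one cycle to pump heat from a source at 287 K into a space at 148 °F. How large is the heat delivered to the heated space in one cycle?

Q_H ≈ 2120 kJ

T_H = 148 °F → (148 − 32) × 5/9 = 64.44 °C = 337.59 K.
The Carnot heat-pump COP is COP_HP = T_H/(T_H − T_C) = 337.59/50.59 = 6.6726.
Q_H = COP_HP · W = 6.6726 × 317 = 2120 kJ.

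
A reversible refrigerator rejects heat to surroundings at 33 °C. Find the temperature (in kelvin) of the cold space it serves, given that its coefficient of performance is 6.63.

T_H = 33 °C → 33 + 273.15 = 306.15 K.
COP_R = T_C/(T_H − T_C) ⇒ T_C = T_H·COP_R/(1 + COP_R) = 306.15 × 6.63/(1 + 6.63) = 266.0 K.

T_C ≈ 266.0 K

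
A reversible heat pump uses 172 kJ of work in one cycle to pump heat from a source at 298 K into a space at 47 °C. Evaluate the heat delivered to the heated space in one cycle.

Q_H ≈ 2490 kJ

T_H = 47 °C → 47 + 273.15 = 320.15 K.
The Carnot heat-pump COP is COP_HP = T_H/(T_H − T_C) = 320.15/22.15 = 14.4537.
Q_H = COP_HP · W = 14.4537 × 172 = 2490 kJ.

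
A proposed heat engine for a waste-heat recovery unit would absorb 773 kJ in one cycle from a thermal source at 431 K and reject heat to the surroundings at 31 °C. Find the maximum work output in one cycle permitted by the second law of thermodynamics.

W_max ≈ 228 kJ

T_C = 31 °C → 31 + 273.15 = 304.15 K.
The upper bound on efficiency is η_max = 1 − T_C/T_H = 1 − 304.15/431.00 = 0.2943.
W_max = η_max · Q_H = 0.2943 × 773 = 228 kJ.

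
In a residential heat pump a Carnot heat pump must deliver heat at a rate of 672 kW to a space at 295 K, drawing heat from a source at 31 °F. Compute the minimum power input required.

Ẇ_in ≈ 51.0 kW

T_C = 31 °F → (31 − 32) × 5/9 = -0.56 °C = 272.59 K.
COP_HP = T_H/(T_H − T_C) = 295.00/22.41 = 13.1664.
W = Q_H/COP_HP = 672/13.1664 = 51.0 kW.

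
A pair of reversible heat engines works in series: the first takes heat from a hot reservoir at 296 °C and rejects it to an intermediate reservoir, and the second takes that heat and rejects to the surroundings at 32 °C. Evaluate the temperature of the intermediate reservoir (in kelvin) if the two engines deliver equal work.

T_H = 296 °C → 296 + 273.15 = 569.15 K.
T_C = 32 °C → 32 + 273.15 = 305.15 K.
For reversible stages Q_m = Q_H·(T_m/T_H). Setting W₁ = Q_H(1 − T_m/T_H) equal to W₂ = Q_m(1 − T_C/T_m) = Q_H·(T_m − T_C)/T_H gives T_H − T_m = T_m − T_C, so T_m = (T_H + T_C)/2 = (569.15 + 305.15)/2 = 437 K.

T_m ≈ 437 K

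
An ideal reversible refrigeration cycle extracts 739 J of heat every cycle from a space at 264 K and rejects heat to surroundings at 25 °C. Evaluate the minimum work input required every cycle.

T_H = 25 °C → 25 + 273.15 = 298.15 K.
Carnot COP: COP_R = T_C/(T_H − T_C) = 264.00/34.15 = 7.7306.
W = Q_C/COP_R = 739/7.7306 = 95.59 J.

W_in ≈ 95.59 J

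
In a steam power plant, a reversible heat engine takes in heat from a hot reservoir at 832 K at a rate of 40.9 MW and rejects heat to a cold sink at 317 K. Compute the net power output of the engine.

The Carnot efficiency is η = 1 − T_C/T_H = 1 − 317.00/832.00 = 0.6190.
W = η·Q_H = 0.6190 × 40.9 = 25.3 MW.

Ẇ ≈ 25.3 MW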